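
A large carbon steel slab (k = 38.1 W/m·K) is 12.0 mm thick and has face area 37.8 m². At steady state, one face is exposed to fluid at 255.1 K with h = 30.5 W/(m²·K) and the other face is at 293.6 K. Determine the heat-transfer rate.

Treat each layer as a resistance in series:
  R_conv,in = 1/(hA) = 1/(30.5·37.8) = 8.674×10^-4 K/W
  R_carbon steel = L/(kA) = 0.0120/(38.1·37.8) = 8.332×10^-6 K/W
ΣR = 8.674×10^-4 + 8.332×10^-6 = 8.757×10^-4 K/W
Q = ΔT/ΣR = (255.1 K − 293.6 K)/8.757×10^-4 = -44000 W
(Negative Q ⇒ heat flows inward; heat gain = 44000 W.)

Q = 44000 W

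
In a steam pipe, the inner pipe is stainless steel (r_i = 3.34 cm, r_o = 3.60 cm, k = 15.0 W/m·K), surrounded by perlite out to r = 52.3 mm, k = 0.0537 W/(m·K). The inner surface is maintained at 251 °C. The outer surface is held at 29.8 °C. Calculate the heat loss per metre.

Q' = 200 W/m

Resistance network (inner→outer):
  R'_stainless steel = ln(0.0360/0.0334)/(2πk) = 0.07496/(2π·15.0) = 7.954×10^-4 m·K/W
  R'_perlite = ln(0.0523/0.0360)/(2πk) = 0.3735/(2π·0.0537) = 1.107 m·K/W
ΣR = 7.954×10^-4 + 1.107 = 1.108 m·K/W
Q' = ΔT/ΣR = (251 °C − 29.8 °C)/1.108 = 200 W/m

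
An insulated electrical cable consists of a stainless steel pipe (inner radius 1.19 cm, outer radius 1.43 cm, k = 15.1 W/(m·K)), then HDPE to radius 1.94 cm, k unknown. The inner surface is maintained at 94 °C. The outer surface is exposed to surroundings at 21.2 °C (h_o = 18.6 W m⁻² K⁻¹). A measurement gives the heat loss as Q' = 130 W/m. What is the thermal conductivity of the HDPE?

ΣR = ΔT/Q' = |94 − 21.2|/130 = 0.5600 m·K/W
Known resistances:
  R'_stainless steel = ln(0.0143/0.0119)/(2πk) = 0.1837/(2π·15.1) = 0.001936 m·K/W
  R'_conv,out = 1/(2πr h) = 1/(2π·0.0194·18.6) = 0.4411 m·K/W
R_HDPE = ΣR − ΣR_known = 0.5600 − 0.4430 = 0.1170 m·K/W
ln(r₂/r₁)/(2πk) = 0.1170 ⇒ k = 0.3050/(2π·0.1170) = 0.415 W/m·K

k = 0.415 W/m·K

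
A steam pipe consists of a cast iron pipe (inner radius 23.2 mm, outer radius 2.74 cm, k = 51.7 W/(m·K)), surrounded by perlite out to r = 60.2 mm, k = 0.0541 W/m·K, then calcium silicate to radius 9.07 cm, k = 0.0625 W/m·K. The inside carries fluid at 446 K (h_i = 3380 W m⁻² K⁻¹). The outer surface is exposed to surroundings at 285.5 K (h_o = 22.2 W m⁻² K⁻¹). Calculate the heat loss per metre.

Q' = 46.6 W/m

Treat each layer as a resistance in series:
  R'_conv,in = 1/(2πr h) = 1/(2π·0.0232·3380) = 0.002030 m·K/W
  R'_cast iron = ln(0.0274/0.0232)/(2πk) = 0.1664/(2π·51.7) = 5.122×10^-4 m·K/W
  R'_perlite = ln(0.0602/0.0274)/(2πk) = 0.7871/(2π·0.0541) = 2.316 m·K/W
  R'_calcium silicate = ln(0.0907/0.0602)/(2πk) = 0.4099/(2π·0.0625) = 1.044 m·K/W
  R'_conv,out = 1/(2πr h) = 1/(2π·0.0907·22.2) = 0.07904 m·K/W
ΣR = 0.002030 + 5.122×10^-4 + 2.316 + 1.044 + 0.07904 = 3.442 m·K/W
Q' = ΔT/ΣR = (446 K − 285.5 K)/3.442 = 46.6 W/m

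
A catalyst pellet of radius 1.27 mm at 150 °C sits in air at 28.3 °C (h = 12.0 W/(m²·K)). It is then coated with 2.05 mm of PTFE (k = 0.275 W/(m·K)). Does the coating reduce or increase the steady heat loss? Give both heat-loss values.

Critical radius for a sphere: r_cr = 2k/h = 0.0458 m = 4.58 cm.
Outer radius after coating: r₂ = 0.00127 + 0.00205 = 0.00332 m.
Since r₁ < r_cr and r₂ ≤ r_cr, the coating moves toward the maximum at r_cr — heat loss rises.
Bare: R = 1/(4πr₁²h) = 4112 K/W; Q = 121.7/4112 = 0.0296 W.
Coated: R = R_cond + R_conv = 742.3 K/W; Q = 121.7/742.3 = 0.164 W.

increases: 0.0296 → 0.164 W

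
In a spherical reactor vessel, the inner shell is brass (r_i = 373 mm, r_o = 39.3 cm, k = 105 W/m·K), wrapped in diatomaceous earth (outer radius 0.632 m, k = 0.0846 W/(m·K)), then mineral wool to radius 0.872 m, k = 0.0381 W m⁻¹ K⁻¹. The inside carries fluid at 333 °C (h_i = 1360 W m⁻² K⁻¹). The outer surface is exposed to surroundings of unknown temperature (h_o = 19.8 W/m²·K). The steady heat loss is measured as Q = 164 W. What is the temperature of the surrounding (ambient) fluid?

Sum the resistances:
  R_conv,in = 1/(4πr²h) = 1/(4π·0.373²·1360) = 4.206×10^-4 K/W
  R_brass = (1/0.373 − 1/0.393)/(4πk) = 0.1364/(4π·105) = 1.034×10^-4 K/W
  R_diatomaceous earth = (1/0.393 − 1/0.632)/(4πk) = 0.9623/(4π·0.0846) = 0.9051 K/W
  R_mineral wool = (1/0.632 − 1/0.872)/(4πk) = 0.4355/(4π·0.0381) = 0.9096 K/W
  R_conv,out = 1/(4πr²h) = 1/(4π·0.872²·19.8) = 0.005286 K/W
ΣR = 1.821 K/W
ΔT = Q·ΣR = 164 × 1.821 = 298.6 K
Heat flows outward, so T_out = T_in − ΔT = 333 − 298.6 = 34.4 °C

T_out = 34.4 °C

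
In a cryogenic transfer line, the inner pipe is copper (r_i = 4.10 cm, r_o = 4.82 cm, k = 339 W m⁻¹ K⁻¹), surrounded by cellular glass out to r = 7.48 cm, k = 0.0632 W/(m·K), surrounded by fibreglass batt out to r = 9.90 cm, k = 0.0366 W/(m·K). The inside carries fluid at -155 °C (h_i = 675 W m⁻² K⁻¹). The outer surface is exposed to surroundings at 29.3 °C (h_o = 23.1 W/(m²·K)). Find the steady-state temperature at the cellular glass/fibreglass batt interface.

Treat each layer as a resistance in series:
  R'_conv,in = 1/(2πr h) = 1/(2π·0.0410·675) = 0.005751 m·K/W
  R'_copper = ln(0.0482/0.0410)/(2πk) = 0.1618/(2π·339) = 7.596×10^-5 m·K/W
  R'_cellular glass = ln(0.0748/0.0482)/(2πk) = 0.4395/(2π·0.0632) = 1.107 m·K/W
  R'_fibreglass batt = ln(0.0990/0.0748)/(2πk) = 0.2803/(2π·0.0366) = 1.219 m·K/W
  R'_conv,out = 1/(2πr h) = 1/(2π·0.0990·23.1) = 0.06959 m·K/W
ΣR = 0.005751 + 7.596×10^-5 + 1.107 + 1.219 + 0.06959 = 2.401 m·K/W
Q' = ΔT/ΣR = (-155 °C − 29.3 °C)/2.401 = -76.76 W/m
From the inner boundary to the cellular glass/fibreglass batt interface, ΣR_partial = 1.113 m·K/W.
T_interface = T_in − Q'·ΣR_partial = -155 °C − (-76.76)(1.113) = -69.6 °C

T = -69.6 °C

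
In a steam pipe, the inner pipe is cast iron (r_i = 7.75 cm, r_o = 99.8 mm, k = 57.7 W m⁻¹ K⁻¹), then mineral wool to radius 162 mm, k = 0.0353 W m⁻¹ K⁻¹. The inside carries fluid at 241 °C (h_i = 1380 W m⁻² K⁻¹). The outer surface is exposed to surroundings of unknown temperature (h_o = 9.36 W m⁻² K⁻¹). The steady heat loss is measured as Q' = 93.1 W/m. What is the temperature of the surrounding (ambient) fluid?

T_out = 27.7 °C

Sum the resistances:
  R'_conv,in = 1/(2πr h) = 1/(2π·0.0775·1380) = 0.001488 m·K/W
  R'_cast iron = ln(0.0998/0.0775)/(2πk) = 0.2529/(2π·57.7) = 6.976×10^-4 m·K/W
  R'_mineral wool = ln(0.162/0.0998)/(2πk) = 0.4844/(2π·0.0353) = 2.184 m·K/W
  R'_conv,out = 1/(2πr h) = 1/(2π·0.162·9.36) = 0.1050 m·K/W
ΣR = 2.291 m·K/W
ΔT = Q'·ΣR = 93.1 × 2.291 = 213.3 K
Heat flows outward, so T_out = T_in − ΔT = 241 − 213.3 = 27.7 °C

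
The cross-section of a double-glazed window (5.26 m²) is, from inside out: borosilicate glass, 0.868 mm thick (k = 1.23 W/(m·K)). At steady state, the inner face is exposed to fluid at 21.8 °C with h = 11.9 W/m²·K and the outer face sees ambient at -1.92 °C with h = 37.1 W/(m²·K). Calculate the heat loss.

Q = 1120 W

Series thermal resistances, inner to outer:
  R_conv,in = 1/(hA) = 1/(11.9·5.26) = 0.01598 K/W
  R_borosilicate glass = L/(kA) = 8.68×10^-4/(1.23·5.26) = 1.342×10^-4 K/W
  R_conv,out = 1/(hA) = 1/(37.1·5.26) = 0.005124 K/W
ΣR = 0.01598 + 1.342×10^-4 + 0.005124 = 0.02124 K/W
Q = ΔT/ΣR = (21.8 °C − -1.92 °C)/0.02124 = 1120 W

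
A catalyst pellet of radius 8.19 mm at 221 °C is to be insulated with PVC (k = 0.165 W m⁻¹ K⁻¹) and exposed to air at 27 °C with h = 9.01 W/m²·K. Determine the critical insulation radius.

r_cr = 3.66 cm

For a sphere, r_cr = 2k_ins/h = 2·0.165/9.01 = 0.0366 m = 3.66 cm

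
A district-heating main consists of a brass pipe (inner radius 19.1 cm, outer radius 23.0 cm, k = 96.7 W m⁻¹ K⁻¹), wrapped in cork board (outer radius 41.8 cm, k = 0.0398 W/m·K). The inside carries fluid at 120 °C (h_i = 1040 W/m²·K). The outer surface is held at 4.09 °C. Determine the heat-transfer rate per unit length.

Resistance network (inner→outer):
  R'_conv,in = 1/(2πr h) = 1/(2π·0.191·1040) = 8.012×10^-4 m·K/W
  R'_brass = ln(0.230/0.191)/(2πk) = 0.1858/(2π·96.7) = 3.058×10^-4 m·K/W
  R'_cork board = ln(0.418/0.230)/(2πk) = 0.5974/(2π·0.0398) = 2.389 m·K/W
ΣR = 8.012×10^-4 + 3.058×10^-4 + 2.389 = 2.390 m·K/W
Q' = ΔT/ΣR = (120 °C − 4.09 °C)/2.390 = 48.5 W/m

Q' = 48.5 W/m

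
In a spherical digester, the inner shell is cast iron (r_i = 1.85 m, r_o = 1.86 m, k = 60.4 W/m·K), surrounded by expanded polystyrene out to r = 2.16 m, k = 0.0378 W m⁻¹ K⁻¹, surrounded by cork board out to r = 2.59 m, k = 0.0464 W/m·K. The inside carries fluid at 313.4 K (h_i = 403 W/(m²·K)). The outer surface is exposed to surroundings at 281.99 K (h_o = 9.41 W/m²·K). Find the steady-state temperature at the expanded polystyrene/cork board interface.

T = 296.4 K

Resistance network (inner→outer):
  R_conv,in = 1/(4πr²h) = 1/(4π·1.85²·403) = 5.770×10^-5 K/W
  R_cast iron = (1/1.85 − 1/1.86)/(4πk) = 0.002906/(4π·60.4) = 3.829×10^-6 K/W
  R_expanded polystyrene = (1/1.86 − 1/2.16)/(4πk) = 0.07467/(4π·0.0378) = 0.1572 K/W
  R_cork board = (1/2.16 − 1/2.59)/(4πk) = 0.07686/(4π·0.0464) = 0.1318 K/W
  R_conv,out = 1/(4πr²h) = 1/(4π·2.59²·9.41) = 0.001261 K/W
ΣR = 5.770×10^-5 + 3.829×10^-6 + 0.1572 + 0.1318 + 0.001261 = 0.2903 K/W
Q = ΔT/ΣR = (313.4 K − 281.99 K)/0.2903 = 108.2 W
From the inner boundary to the expanded polystyrene/cork board interface, ΣR_partial = 0.1573 K/W.
T_interface = T_in − Q·ΣR_partial = 313.4 K − (108.2)(0.1573) = 296.4 K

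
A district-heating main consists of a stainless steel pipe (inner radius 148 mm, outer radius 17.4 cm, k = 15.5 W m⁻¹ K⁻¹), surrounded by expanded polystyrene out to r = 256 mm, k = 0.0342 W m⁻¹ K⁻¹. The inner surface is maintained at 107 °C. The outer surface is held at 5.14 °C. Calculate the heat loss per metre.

Treat each layer as a resistance in series:
  R'_stainless steel = ln(0.174/0.148)/(2πk) = 0.1618/(2π·15.5) = 0.001662 m·K/W
  R'_expanded polystyrene = ln(0.256/0.174)/(2πk) = 0.3861/(2π·0.0342) = 1.797 m·K/W
ΣR = 0.001662 + 1.797 = 1.799 m·K/W
Q' = ΔT/ΣR = (107 °C − 5.14 °C)/1.799 = 56.6 W/m

Q' = 56.6 W/m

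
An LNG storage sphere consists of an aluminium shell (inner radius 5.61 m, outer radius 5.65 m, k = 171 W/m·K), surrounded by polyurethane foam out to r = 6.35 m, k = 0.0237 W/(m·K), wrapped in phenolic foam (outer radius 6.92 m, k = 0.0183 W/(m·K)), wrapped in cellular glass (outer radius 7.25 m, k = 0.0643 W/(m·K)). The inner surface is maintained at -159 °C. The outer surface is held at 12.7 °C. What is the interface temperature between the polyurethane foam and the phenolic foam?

Resistance network (inner→outer):
  R_aluminium = (1/5.61 − 1/5.65)/(4πk) = 0.001262/(4π·171) = 5.873×10^-7 K/W
  R_polyurethane foam = (1/5.65 − 1/6.35)/(4πk) = 0.01951/(4π·0.0237) = 0.06551 K/W
  R_phenolic foam = (1/6.35 − 1/6.92)/(4πk) = 0.01297/(4π·0.0183) = 0.05641 K/W
  R_cellular glass = (1/6.92 − 1/7.25)/(4πk) = 0.006578/(4π·0.0643) = 0.008140 K/W
ΣR = 5.873×10^-7 + 0.06551 + 0.05641 + 0.008140 = 0.1301 K/W
Q = ΔT/ΣR = (-159 °C − 12.7 °C)/0.1301 = -1320 W
From the inner boundary to the polyurethane foam/phenolic foam interface, ΣR_partial = 0.06551 K/W.
T_interface = T_in − Q·ΣR_partial = -159 °C − (-1320)(0.06551) = -72.5 °C

T = -72.5 °C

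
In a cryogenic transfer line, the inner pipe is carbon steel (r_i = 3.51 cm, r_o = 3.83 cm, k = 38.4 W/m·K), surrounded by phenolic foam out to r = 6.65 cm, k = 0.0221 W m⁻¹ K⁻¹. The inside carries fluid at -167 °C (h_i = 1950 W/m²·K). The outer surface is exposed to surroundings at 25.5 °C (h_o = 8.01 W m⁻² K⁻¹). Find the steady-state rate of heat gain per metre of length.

Treat each layer as a resistance in series:
  R'_conv,in = 1/(2πr h) = 1/(2π·0.0351·1950) = 0.002325 m·K/W
  R'_carbon steel = ln(0.0383/0.0351)/(2πk) = 0.08725/(2π·38.4) = 3.616×10^-4 m·K/W
  R'_phenolic foam = ln(0.0665/0.0383)/(2πk) = 0.5518/(2π·0.0221) = 3.973 m·K/W
  R'_conv,out = 1/(2πr h) = 1/(2π·0.0665·8.01) = 0.2988 m·K/W
ΣR = 0.002325 + 3.616×10^-4 + 3.973 + 0.2988 = 4.274 m·K/W
Q' = ΔT/ΣR = (-167 °C − 25.5 °C)/4.274 = -45.0 W/m
(Negative Q' ⇒ heat flows inward; heat gain = 45.0 W/m.)

Q' = 45.0 W/m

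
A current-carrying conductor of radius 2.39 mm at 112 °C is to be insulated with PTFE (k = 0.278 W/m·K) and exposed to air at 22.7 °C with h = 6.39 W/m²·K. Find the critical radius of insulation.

For a cylinder, r_cr = k_ins/h = 0.278/6.39 = 0.0435 m = 4.35 cm

r_cr = 4.35 cm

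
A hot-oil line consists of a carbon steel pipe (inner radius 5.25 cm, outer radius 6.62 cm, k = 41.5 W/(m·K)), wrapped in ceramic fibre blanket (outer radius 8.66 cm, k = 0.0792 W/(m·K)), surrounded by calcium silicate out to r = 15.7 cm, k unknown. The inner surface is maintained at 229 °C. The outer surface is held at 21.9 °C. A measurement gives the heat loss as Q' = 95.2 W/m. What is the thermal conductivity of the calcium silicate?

ΣR = ΔT/Q' = |229 − 21.9|/95.2 = 2.175 m·K/W
Known resistances:
  R'_carbon steel = ln(0.0662/0.0525)/(2πk) = 0.2319/(2π·41.5) = 8.892×10^-4 m·K/W
  R'_ceramic fibre blanket = ln(0.0866/0.0662)/(2πk) = 0.2686/(2π·0.0792) = 0.5398 m·K/W
R_calcium silicate = ΣR − ΣR_known = 2.175 − 0.5407 = 1.634 m·K/W
ln(r₂/r₁)/(2πk) = 1.634 ⇒ k = 0.5949/(2π·1.634) = 0.0579 W/m·K

k = 0.0579 W/m·K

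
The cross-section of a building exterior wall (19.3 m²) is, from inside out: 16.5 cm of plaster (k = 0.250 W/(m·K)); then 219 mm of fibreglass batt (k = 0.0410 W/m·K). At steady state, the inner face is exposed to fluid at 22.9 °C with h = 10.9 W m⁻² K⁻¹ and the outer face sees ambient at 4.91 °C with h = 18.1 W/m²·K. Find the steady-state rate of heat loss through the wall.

Series thermal resistances, inner to outer:
  R_conv,in = 1/(hA) = 1/(10.9·19.3) = 0.004754 K/W
  R_plaster = L/(kA) = 0.165/(0.250·19.3) = 0.03420 K/W
  R_fibreglass batt = L/(kA) = 0.219/(0.0410·19.3) = 0.2768 K/W
  R_conv,out = 1/(hA) = 1/(18.1·19.3) = 0.002863 K/W
ΣR = 0.004754 + 0.03420 + 0.2768 + 0.002863 = 0.3186 K/W
Q = ΔT/ΣR = (22.9 °C − 4.91 °C)/0.3186 = 56.5 W

Q = 56.5 W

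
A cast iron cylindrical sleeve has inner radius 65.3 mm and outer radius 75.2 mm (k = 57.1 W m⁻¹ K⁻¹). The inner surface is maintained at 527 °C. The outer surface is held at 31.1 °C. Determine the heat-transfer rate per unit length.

Q' = 2πk·ΔT/ln(r₂/r₁) = 2π × 57.1 × 495.9 / ln(0.0752/0.0653) = 1.26×10^6 W/m

Q' = 1260 kW/m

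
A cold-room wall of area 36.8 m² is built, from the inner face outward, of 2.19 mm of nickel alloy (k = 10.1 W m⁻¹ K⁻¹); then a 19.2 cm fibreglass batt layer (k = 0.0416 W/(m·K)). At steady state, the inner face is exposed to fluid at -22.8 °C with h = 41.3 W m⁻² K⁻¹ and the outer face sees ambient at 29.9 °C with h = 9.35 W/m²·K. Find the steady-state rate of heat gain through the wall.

Q = 409 W

Series thermal resistances, inner to outer:
  R_conv,in = 1/(hA) = 1/(41.3·36.8) = 6.580×10^-4 K/W
  R_nickel alloy = L/(kA) = 0.00219/(10.1·36.8) = 5.892×10^-6 K/W
  R_fibreglass batt = L/(kA) = 0.192/(0.0416·36.8) = 0.1254 K/W
  R_conv,out = 1/(hA) = 1/(9.35·36.8) = 0.002906 K/W
ΣR = 6.580×10^-4 + 5.892×10^-6 + 0.1254 + 0.002906 = 0.1290 K/W
Q = ΔT/ΣR = (-22.8 °C − 29.9 °C)/0.1290 = -409 W
(Negative Q ⇒ heat flows inward; heat gain = 409 W.)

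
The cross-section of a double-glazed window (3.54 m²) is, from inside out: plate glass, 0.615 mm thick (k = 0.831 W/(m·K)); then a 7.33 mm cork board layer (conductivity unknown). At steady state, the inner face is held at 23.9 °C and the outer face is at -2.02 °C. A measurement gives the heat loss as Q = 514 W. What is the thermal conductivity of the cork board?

ΣR = ΔT/Q = |23.9 − -2.02|/514 = 0.05043 K/W
Known resistances:
  R_plate glass = L/(kA) = 6.15×10^-4/(0.831·3.54) = 2.091×10^-4 K/W
R_cork board = ΣR − ΣR_known = 0.05043 − 2.091×10^-4 = 0.05022 K/W
L/(kA) = 0.05022 ⇒ k = 0.00733/(0.05022·3.54) = 0.0412 W/m·K

k = 0.0412 W/m·K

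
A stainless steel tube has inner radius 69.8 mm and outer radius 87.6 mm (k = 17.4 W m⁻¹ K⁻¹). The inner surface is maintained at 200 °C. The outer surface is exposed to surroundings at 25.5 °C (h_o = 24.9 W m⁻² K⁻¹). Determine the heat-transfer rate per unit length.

Resistance network (inner→outer):
  R'_stainless steel = ln(0.0876/0.0698)/(2πk) = 0.2271/(2π·17.4) = 0.002078 m·K/W
  R'_conv,out = 1/(2πr h) = 1/(2π·0.0876·24.9) = 0.07297 m·K/W
ΣR = 0.002078 + 0.07297 = 0.07505 m·K/W
Q' = ΔT/ΣR = (200 °C − 25.5 °C)/0.07505 = 2330 W/m

Q' = 2.33 kW/m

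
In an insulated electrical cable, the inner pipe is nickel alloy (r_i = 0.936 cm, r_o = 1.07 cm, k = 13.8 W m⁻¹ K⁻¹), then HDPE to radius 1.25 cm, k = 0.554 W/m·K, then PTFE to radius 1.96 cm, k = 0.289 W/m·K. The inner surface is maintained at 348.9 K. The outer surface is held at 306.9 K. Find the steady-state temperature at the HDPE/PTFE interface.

Resistance network (inner→outer):
  R'_nickel alloy = ln(0.0107/0.00936)/(2πk) = 0.1338/(2π·13.8) = 0.001543 m·K/W
  R'_HDPE = ln(0.0125/0.0107)/(2πk) = 0.1555/(2π·0.554) = 0.04467 m·K/W
  R'_PTFE = ln(0.0196/0.0125)/(2πk) = 0.4498/(2π·0.289) = 0.2477 m·K/W
ΣR = 0.001543 + 0.04467 + 0.2477 = 0.2939 m·K/W
Q' = ΔT/ΣR = (348.9 K − 306.9 K)/0.2939 = 142.9 W/m
From the inner boundary to the HDPE/PTFE interface, ΣR_partial = 0.04621 m·K/W.
T_interface = T_in − Q'·ΣR_partial = 348.9 K − (142.9)(0.04621) = 342.3 K

T = 342.3 K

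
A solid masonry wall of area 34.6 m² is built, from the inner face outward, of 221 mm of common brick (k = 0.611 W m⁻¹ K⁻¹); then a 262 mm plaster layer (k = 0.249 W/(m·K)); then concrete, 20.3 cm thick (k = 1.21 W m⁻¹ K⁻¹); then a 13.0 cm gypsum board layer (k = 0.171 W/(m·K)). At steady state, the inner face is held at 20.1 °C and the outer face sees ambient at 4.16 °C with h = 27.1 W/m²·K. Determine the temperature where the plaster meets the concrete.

Resistance network (inner→outer):
  R_common brick = L/(kA) = 0.221/(0.611·34.6) = 0.01045 K/W
  R_plaster = L/(kA) = 0.262/(0.249·34.6) = 0.03041 K/W
  R_concrete = L/(kA) = 0.203/(1.21·34.6) = 0.004849 K/W
  R_gypsum board = L/(kA) = 0.130/(0.171·34.6) = 0.02197 K/W
  R_conv,out = 1/(hA) = 1/(27.1·34.6) = 0.001066 K/W
ΣR = 0.01045 + 0.03041 + 0.004849 + 0.02197 + 0.001066 = 0.06875 K/W
Q = ΔT/ΣR = (20.1 °C − 4.16 °C)/0.06875 = 231.9 W
From the inner boundary to the plaster/concrete interface, ΣR_partial = 0.04086 K/W.
T_interface = T_in − Q·ΣR_partial = 20.1 °C − (231.9)(0.04086) = 10.6 °C

T = 10.6 °C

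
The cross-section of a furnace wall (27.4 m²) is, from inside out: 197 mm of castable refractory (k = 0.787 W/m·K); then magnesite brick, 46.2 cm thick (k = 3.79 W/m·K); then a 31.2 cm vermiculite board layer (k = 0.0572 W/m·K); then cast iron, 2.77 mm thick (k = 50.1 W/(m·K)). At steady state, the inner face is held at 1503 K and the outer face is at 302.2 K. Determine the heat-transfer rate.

Series thermal resistances, inner to outer:
  R_castable refractory = L/(kA) = 0.197/(0.787·27.4) = 0.009136 K/W
  R_magnesite brick = L/(kA) = 0.462/(3.79·27.4) = 0.004449 K/W
  R_vermiculite board = L/(kA) = 0.312/(0.0572·27.4) = 0.1991 K/W
  R_cast iron = L/(kA) = 0.00277/(50.1·27.4) = 2.018×10^-6 K/W
ΣR = 0.009136 + 0.004449 + 0.1991 + 2.018×10^-6 = 0.2127 K/W
Q = ΔT/ΣR = (1503 K − 302.2 K)/0.2127 = 5650 W

Q = 5650 W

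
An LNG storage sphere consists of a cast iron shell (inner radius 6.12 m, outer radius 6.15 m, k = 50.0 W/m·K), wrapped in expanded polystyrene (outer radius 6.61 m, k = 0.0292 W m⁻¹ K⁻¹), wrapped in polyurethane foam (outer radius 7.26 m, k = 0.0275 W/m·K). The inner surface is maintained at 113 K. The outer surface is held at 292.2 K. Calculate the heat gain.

Series thermal resistances, inner to outer:
  R_cast iron = (1/6.12 − 1/6.15)/(4πk) = 7.971×10^-4/(4π·50.0) = 1.269×10^-6 K/W
  R_expanded polystyrene = (1/6.15 − 1/6.61)/(4πk) = 0.01132/(4π·0.0292) = 0.03084 K/W
  R_polyurethane foam = (1/6.61 − 1/7.26)/(4πk) = 0.01354/(4π·0.0275) = 0.03920 K/W
ΣR = 1.269×10^-6 + 0.03084 + 0.03920 = 0.07004 K/W
Q = ΔT/ΣR = (113 K − 292.2 K)/0.07004 = -2560 W
(Negative Q ⇒ heat flows inward; heat gain = 2560 W.)

Q = 2560 W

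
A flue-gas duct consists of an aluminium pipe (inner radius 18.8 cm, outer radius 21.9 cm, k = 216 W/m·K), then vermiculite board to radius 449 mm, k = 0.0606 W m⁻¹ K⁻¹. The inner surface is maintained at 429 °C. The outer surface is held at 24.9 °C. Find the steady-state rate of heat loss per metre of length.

Q' = 214 W/m

Series thermal resistances, inner to outer:
  R'_aluminium = ln(0.219/0.188)/(2πk) = 0.1526/(2π·216) = 1.125×10^-4 m·K/W
  R'_vermiculite board = ln(0.449/0.219)/(2πk) = 0.7180/(2π·0.0606) = 1.886 m·K/W
ΣR = 1.125×10^-4 + 1.886 = 1.886 m·K/W
Q' = ΔT/ΣR = (429 °C − 24.9 °C)/1.886 = 214 W/m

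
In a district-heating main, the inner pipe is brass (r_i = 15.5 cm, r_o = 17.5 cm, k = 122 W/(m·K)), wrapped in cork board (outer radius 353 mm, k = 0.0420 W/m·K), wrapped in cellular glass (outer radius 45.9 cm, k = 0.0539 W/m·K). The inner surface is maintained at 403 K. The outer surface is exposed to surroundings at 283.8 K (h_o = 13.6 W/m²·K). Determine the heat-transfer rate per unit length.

Series thermal resistances, inner to outer:
  R'_brass = ln(0.175/0.155)/(2πk) = 0.1214/(2π·122) = 1.583×10^-4 m·K/W
  R'_cork board = ln(0.353/0.175)/(2πk) = 0.7017/(2π·0.0420) = 2.659 m·K/W
  R'_cellular glass = ln(0.459/0.353)/(2πk) = 0.2626/(2π·0.0539) = 0.7753 m·K/W
  R'_conv,out = 1/(2πr h) = 1/(2π·0.459·13.6) = 0.02550 m·K/W
ΣR = 1.583×10^-4 + 2.659 + 0.7753 + 0.02550 = 3.460 m·K/W
Q' = ΔT/ΣR = (403 K − 283.8 K)/3.460 = 34.5 W/m

Q' = 34.5 W/m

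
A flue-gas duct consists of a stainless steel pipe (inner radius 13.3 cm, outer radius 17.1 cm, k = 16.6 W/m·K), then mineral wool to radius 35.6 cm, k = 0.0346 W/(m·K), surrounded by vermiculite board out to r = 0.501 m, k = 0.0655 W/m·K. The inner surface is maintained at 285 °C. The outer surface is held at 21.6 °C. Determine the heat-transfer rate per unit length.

Treat each layer as a resistance in series:
  R'_stainless steel = ln(0.171/0.133)/(2πk) = 0.2513/(2π·16.6) = 0.002410 m·K/W
  R'_mineral wool = ln(0.356/0.171)/(2πk) = 0.7333/(2π·0.0346) = 3.373 m·K/W
  R'_vermiculite board = ln(0.501/0.356)/(2πk) = 0.3417/(2π·0.0655) = 0.8302 m·K/W
ΣR = 0.002410 + 3.373 + 0.8302 = 4.206 m·K/W
Q' = ΔT/ΣR = (285 °C − 21.6 °C)/4.206 = 62.6 W/m

Q' = 62.6 W/m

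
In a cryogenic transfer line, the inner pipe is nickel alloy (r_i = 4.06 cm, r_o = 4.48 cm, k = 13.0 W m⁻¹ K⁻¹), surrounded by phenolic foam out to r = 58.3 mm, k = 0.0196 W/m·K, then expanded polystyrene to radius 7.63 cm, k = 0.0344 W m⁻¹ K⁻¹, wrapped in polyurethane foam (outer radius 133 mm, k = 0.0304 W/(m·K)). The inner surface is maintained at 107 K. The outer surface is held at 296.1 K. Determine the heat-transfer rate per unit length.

Series thermal resistances, inner to outer:
  R'_nickel alloy = ln(0.0448/0.0406)/(2πk) = 0.09844/(2π·13.0) = 0.001205 m·K/W
  R'_phenolic foam = ln(0.0583/0.0448)/(2πk) = 0.2634/(2π·0.0196) = 2.139 m·K/W
  R'_expanded polystyrene = ln(0.0763/0.0583)/(2πk) = 0.2691/(2π·0.0344) = 1.245 m·K/W
  R'_polyurethane foam = ln(0.133/0.0763)/(2πk) = 0.5557/(2π·0.0304) = 2.909 m·K/W
ΣR = 0.001205 + 2.139 + 1.245 + 2.909 = 6.294 m·K/W
Q' = ΔT/ΣR = (107 K − 296.1 K)/6.294 = -30.0 W/m
(Negative Q' ⇒ heat flows inward; heat gain = 30.0 W/m.)

Q' = 30.0 W/m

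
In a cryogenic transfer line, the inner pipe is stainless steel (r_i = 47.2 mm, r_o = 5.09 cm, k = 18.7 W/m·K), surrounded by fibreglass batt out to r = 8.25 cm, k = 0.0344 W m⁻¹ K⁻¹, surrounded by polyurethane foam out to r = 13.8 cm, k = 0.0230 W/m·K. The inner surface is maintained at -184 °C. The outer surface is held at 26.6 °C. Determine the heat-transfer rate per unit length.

Treat each layer as a resistance in series:
  R'_stainless steel = ln(0.0509/0.0472)/(2πk) = 0.07547/(2π·18.7) = 6.423×10^-4 m·K/W
  R'_fibreglass batt = ln(0.0825/0.0509)/(2πk) = 0.4829/(2π·0.0344) = 2.234 m·K/W
  R'_polyurethane foam = ln(0.138/0.0825)/(2πk) = 0.5145/(2π·0.0230) = 3.560 m·K/W
ΣR = 6.423×10^-4 + 2.234 + 3.560 = 5.795 m·K/W
Q' = ΔT/ΣR = (-184 °C − 26.6 °C)/5.795 = -36.3 W/m
(Negative Q' ⇒ heat flows inward; heat gain = 36.3 W/m.)

Q' = 36.3 W/m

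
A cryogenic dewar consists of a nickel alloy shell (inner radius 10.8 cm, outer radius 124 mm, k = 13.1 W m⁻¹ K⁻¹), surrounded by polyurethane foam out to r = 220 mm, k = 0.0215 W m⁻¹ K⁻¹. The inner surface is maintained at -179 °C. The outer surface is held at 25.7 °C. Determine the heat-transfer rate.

Q = 15.7 W

Series thermal resistances, inner to outer:
  R_nickel alloy = (1/0.108 − 1/0.124)/(4πk) = 1.195/(4π·13.1) = 0.007258 K/W
  R_polyurethane foam = (1/0.124 − 1/0.220)/(4πk) = 3.519/(4π·0.0215) = 13.03 K/W
ΣR = 0.007258 + 13.03 = 13.04 K/W
Q = ΔT/ΣR = (-179 °C − 25.7 °C)/13.04 = -15.7 W
(Negative Q ⇒ heat flows inward; heat gain = 15.7 W.)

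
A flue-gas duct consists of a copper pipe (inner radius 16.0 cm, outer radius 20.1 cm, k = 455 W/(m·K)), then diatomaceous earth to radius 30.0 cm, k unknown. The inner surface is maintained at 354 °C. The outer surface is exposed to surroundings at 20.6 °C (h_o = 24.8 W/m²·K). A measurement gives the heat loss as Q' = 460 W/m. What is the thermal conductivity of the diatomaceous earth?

k = 0.0906 W/m·K

ΣR = ΔT/Q' = |354 − 20.6|/460 = 0.7248 m·K/W
Known resistances:
  R'_copper = ln(0.201/0.160)/(2πk) = 0.2281/(2π·455) = 7.980×10^-5 m·K/W
  R'_conv,out = 1/(2πr h) = 1/(2π·0.300·24.8) = 0.02139 m·K/W
R_diatomaceous earth = ΣR − ΣR_known = 0.7248 − 0.02147 = 0.7033 m·K/W
ln(r₂/r₁)/(2πk) = 0.7033 ⇒ k = 0.4005/(2π·0.7033) = 0.0906 W/m·K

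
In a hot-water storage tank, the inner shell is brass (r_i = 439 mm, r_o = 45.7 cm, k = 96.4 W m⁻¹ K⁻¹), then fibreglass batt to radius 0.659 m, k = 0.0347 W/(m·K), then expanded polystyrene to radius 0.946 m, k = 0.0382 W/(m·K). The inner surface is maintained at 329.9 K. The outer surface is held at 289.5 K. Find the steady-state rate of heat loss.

Q = 16.2 W

Resistance network (inner→outer):
  R_brass = (1/0.439 − 1/0.457)/(4πk) = 0.08972/(4π·96.4) = 7.406×10^-5 K/W
  R_fibreglass batt = (1/0.457 − 1/0.659)/(4πk) = 0.6707/(4π·0.0347) = 1.538 K/W
  R_expanded polystyrene = (1/0.659 − 1/0.946)/(4πk) = 0.4604/(4π·0.0382) = 0.9590 K/W
ΣR = 7.406×10^-5 + 1.538 + 0.9590 = 2.497 K/W
Q = ΔT/ΣR = (329.9 K − 289.5 K)/2.497 = 16.2 W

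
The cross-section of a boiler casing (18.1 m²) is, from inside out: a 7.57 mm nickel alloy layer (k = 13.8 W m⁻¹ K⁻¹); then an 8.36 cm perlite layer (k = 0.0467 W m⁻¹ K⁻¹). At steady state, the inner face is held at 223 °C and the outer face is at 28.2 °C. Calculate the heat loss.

Treat each layer as a resistance in series:
  R_nickel alloy = L/(kA) = 0.00757/(13.8·18.1) = 3.031×10^-5 K/W
  R_perlite = L/(kA) = 0.0836/(0.0467·18.1) = 0.09890 K/W
ΣR = 3.031×10^-5 + 0.09890 = 0.09893 K/W
Q = ΔT/ΣR = (223 °C − 28.2 °C)/0.09893 = 1970 W

Q = 1970 W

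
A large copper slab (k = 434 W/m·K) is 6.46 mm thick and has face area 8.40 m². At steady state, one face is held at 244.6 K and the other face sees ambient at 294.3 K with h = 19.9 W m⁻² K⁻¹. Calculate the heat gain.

Resistance network (inner→outer):
  R_copper = L/(kA) = 0.00646/(434·8.40) = 1.772×10^-6 K/W
  R_conv,out = 1/(hA) = 1/(19.9·8.40) = 0.005982 K/W
ΣR = 1.772×10^-6 + 0.005982 = 0.005984 K/W
Q = ΔT/ΣR = (244.6 K − 294.3 K)/0.005984 = -8310 W
(Negative Q ⇒ heat flows inward; heat gain = 8310 W.)

Q = 8.31 kW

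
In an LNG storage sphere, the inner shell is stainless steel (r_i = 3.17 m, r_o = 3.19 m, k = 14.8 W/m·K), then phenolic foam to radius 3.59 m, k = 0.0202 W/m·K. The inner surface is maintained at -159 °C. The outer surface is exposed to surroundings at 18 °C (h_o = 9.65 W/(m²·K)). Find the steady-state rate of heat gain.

Resistance network (inner→outer):
  R_stainless steel = (1/3.17 − 1/3.19)/(4πk) = 0.001978/(4π·14.8) = 1.063×10^-5 K/W
  R_phenolic foam = (1/3.19 − 1/3.59)/(4πk) = 0.03493/(4π·0.0202) = 0.1376 K/W
  R_conv,out = 1/(4πr²h) = 1/(4π·3.59²·9.65) = 6.398×10^-4 K/W
ΣR = 1.063×10^-5 + 0.1376 + 6.398×10^-4 = 0.1383 K/W
Q = ΔT/ΣR = (-159 °C − 18 °C)/0.1383 = -1280 W
(Negative Q ⇒ heat flows inward; heat gain = 1280 W.)

Q = 1280 W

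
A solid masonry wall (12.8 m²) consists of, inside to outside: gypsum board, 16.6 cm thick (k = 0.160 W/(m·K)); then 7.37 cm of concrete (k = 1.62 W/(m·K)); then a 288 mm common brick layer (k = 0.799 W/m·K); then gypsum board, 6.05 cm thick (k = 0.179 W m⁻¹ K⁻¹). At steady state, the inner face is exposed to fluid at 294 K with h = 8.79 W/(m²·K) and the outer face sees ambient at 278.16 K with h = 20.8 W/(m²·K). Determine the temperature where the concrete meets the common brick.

T = 284.2 K

Treat each layer as a resistance in series:
  R_conv,in = 1/(hA) = 1/(8.79·12.8) = 0.008888 K/W
  R_gypsum board = L/(kA) = 0.166/(0.160·12.8) = 0.08105 K/W
  R_concrete = L/(kA) = 0.0737/(1.62·12.8) = 0.003554 K/W
  R_common brick = L/(kA) = 0.288/(0.799·12.8) = 0.02816 K/W
  R_gypsum board = L/(kA) = 0.0605/(0.179·12.8) = 0.02641 K/W
  R_conv,out = 1/(hA) = 1/(20.8·12.8) = 0.003756 K/W
ΣR = 0.008888 + 0.08105 + 0.003554 + 0.02816 + 0.02641 + 0.003756 = 0.1518 K/W
Q = ΔT/ΣR = (294 K − 278.16 K)/0.1518 = 104.3 W
From the inner boundary to the concrete/common brick interface, ΣR_partial = 0.09349 K/W.
T_interface = T_in − Q·ΣR_partial = 294 K − (104.3)(0.09349) = 284.2 K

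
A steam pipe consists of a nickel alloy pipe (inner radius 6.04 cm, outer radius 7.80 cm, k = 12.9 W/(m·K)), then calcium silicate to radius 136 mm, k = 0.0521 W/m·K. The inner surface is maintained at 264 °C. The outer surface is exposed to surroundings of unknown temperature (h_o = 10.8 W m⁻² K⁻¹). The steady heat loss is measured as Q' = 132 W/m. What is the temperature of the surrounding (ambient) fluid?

T_out = 25.1 °C

Sum the resistances:
  R'_nickel alloy = ln(0.0780/0.0604)/(2πk) = 0.2557/(2π·12.9) = 0.003155 m·K/W
  R'_calcium silicate = ln(0.136/0.0780)/(2πk) = 0.5559/(2π·0.0521) = 1.698 m·K/W
  R'_conv,out = 1/(2πr h) = 1/(2π·0.136·10.8) = 0.1084 m·K/W
ΣR = 1.810 m·K/W
ΔT = Q'·ΣR = 132 × 1.810 = 238.9 K
Heat flows outward, so T_out = T_in − ΔT = 264 − 238.9 = 25.1 °C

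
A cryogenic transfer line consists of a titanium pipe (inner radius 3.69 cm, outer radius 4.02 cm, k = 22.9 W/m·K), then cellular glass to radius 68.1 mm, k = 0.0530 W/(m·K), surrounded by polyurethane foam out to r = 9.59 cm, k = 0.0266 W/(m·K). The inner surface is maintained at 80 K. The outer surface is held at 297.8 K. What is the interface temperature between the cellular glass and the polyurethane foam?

Resistance network (inner→outer):
  R'_titanium = ln(0.0402/0.0369)/(2πk) = 0.08566/(2π·22.9) = 5.953×10^-4 m·K/W
  R'_cellular glass = ln(0.0681/0.0402)/(2πk) = 0.5271/(2π·0.0530) = 1.583 m·K/W
  R'_polyurethane foam = ln(0.0959/0.0681)/(2πk) = 0.3423/(2π·0.0266) = 2.048 m·K/W
ΣR = 5.953×10^-4 + 1.583 + 2.048 = 3.632 m·K/W
Q' = ΔT/ΣR = (80 K − 297.8 K)/3.632 = -59.97 W/m
From the inner boundary to the cellular glass/polyurethane foam interface, ΣR_partial = 1.584 m·K/W.
T_interface = T_in − Q'·ΣR_partial = 80 K − (-59.97)(1.584) = 175.0 K

T = 175.0 K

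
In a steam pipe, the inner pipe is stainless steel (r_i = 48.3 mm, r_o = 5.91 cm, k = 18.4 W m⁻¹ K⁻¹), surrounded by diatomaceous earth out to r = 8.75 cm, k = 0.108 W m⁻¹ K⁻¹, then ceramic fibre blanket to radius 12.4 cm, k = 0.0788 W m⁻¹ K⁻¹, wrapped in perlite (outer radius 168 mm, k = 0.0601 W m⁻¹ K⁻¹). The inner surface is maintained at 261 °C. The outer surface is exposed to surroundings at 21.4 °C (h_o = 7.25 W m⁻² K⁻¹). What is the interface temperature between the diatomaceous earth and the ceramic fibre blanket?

Series thermal resistances, inner to outer:
  R'_stainless steel = ln(0.0591/0.0483)/(2πk) = 0.2018/(2π·18.4) = 0.001746 m·K/W
  R'_diatomaceous earth = ln(0.0875/0.0591)/(2πk) = 0.3924/(2π·0.108) = 0.5783 m·K/W
  R'_ceramic fibre blanket = ln(0.124/0.0875)/(2πk) = 0.3486/(2π·0.0788) = 0.7042 m·K/W
  R'_perlite = ln(0.168/0.124)/(2πk) = 0.3037/(2π·0.0601) = 0.8042 m·K/W
  R'_conv,out = 1/(2πr h) = 1/(2π·0.168·7.25) = 0.1307 m·K/W
ΣR = 0.001746 + 0.5783 + 0.7042 + 0.8042 + 0.1307 = 2.219 m·K/W
Q' = ΔT/ΣR = (261 °C − 21.4 °C)/2.219 = 108.0 W/m
From the inner boundary to the diatomaceous earth/ceramic fibre blanket interface, ΣR_partial = 0.5800 m·K/W.
T_interface = T_in − Q'·ΣR_partial = 261 °C − (108.0)(0.5800) = 198 °C

T = 198 °C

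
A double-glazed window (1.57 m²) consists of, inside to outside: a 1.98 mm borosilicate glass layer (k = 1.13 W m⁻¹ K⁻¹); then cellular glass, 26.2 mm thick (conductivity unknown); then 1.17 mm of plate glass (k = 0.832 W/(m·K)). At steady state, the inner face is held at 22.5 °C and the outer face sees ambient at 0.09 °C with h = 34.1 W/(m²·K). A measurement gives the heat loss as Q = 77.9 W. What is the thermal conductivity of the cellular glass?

k = 0.0625 W/m·K

ΣR = ΔT/Q = |22.5 − 0.09|/77.9 = 0.2877 K/W
Known resistances:
  R_borosilicate glass = L/(kA) = 0.00198/(1.13·1.57) = 0.001116 K/W
  R_plate glass = L/(kA) = 0.00117/(0.832·1.57) = 8.957×10^-4 K/W
  R_conv,out = 1/(hA) = 1/(34.1·1.57) = 0.01868 K/W
R_cellular glass = ΣR − ΣR_known = 0.2877 − 0.02069 = 0.2670 K/W
L/(kA) = 0.2670 ⇒ k = 0.0262/(0.2670·1.57) = 0.0625 W/m·K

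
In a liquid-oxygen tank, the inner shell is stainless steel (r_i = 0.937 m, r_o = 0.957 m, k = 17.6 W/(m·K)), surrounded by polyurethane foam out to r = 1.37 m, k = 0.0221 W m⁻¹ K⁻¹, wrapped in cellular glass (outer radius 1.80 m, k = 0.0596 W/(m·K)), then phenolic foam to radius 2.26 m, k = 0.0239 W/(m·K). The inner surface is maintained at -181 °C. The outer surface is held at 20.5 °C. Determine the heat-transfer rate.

Treat each layer as a resistance in series:
  R_stainless steel = (1/0.937 − 1/0.957)/(4πk) = 0.02230/(4π·17.6) = 1.008×10^-4 K/W
  R_polyurethane foam = (1/0.957 − 1/1.37)/(4πk) = 0.3150/(4π·0.0221) = 1.134 K/W
  R_cellular glass = (1/1.37 − 1/1.80)/(4πk) = 0.1744/(4π·0.0596) = 0.2328 K/W
  R_phenolic foam = (1/1.80 − 1/2.26)/(4πk) = 0.1131/(4π·0.0239) = 0.3765 K/W
ΣR = 1.008×10^-4 + 1.134 + 0.2328 + 0.3765 = 1.743 K/W
Q = ΔT/ΣR = (-181 °C − 20.5 °C)/1.743 = -116 W
(Negative Q ⇒ heat flows inward; heat gain = 116 W.)

Q = 116 W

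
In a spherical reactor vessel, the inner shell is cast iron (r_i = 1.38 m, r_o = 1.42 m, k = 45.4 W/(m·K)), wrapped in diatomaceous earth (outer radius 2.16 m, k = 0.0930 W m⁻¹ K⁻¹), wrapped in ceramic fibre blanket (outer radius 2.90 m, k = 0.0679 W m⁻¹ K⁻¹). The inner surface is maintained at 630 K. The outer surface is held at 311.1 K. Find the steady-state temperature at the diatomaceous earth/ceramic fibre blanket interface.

T = 439 K

Series thermal resistances, inner to outer:
  R_cast iron = (1/1.38 − 1/1.42)/(4πk) = 0.02041/(4π·45.4) = 3.578×10^-5 K/W
  R_diatomaceous earth = (1/1.42 − 1/2.16)/(4πk) = 0.2413/(4π·0.0930) = 0.2064 K/W
  R_ceramic fibre blanket = (1/2.16 − 1/2.90)/(4πk) = 0.1181/(4π·0.0679) = 0.1385 K/W
ΣR = 3.578×10^-5 + 0.2064 + 0.1385 = 0.3449 K/W
Q = ΔT/ΣR = (630 K − 311.1 K)/0.3449 = 924.6 W
From the inner boundary to the diatomaceous earth/ceramic fibre blanket interface, ΣR_partial = 0.2064 K/W.
T_interface = T_in − Q·ΣR_partial = 630 K − (924.6)(0.2064) = 439 K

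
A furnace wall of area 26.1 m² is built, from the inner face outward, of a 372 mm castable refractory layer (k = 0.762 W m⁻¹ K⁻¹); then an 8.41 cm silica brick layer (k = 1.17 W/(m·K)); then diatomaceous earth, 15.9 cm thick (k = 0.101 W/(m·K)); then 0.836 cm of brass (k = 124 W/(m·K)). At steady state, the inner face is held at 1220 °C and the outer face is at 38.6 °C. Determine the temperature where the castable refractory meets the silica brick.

T = 950 °C

Resistance network (inner→outer):
  R_castable refractory = L/(kA) = 0.372/(0.762·26.1) = 0.01870 K/W
  R_silica brick = L/(kA) = 0.0841/(1.17·26.1) = 0.002754 K/W
  R_diatomaceous earth = L/(kA) = 0.159/(0.101·26.1) = 0.06032 K/W
  R_brass = L/(kA) = 0.00836/(124·26.1) = 2.583×10^-6 K/W
ΣR = 0.01870 + 0.002754 + 0.06032 + 2.583×10^-6 = 0.08178 K/W
Q = ΔT/ΣR = (1220 °C − 38.6 °C)/0.08178 = 14450 W
From the inner boundary to the castable refractory/silica brick interface, ΣR_partial = 0.01870 K/W.
T_interface = T_in − Q·ΣR_partial = 1220 °C − (14450)(0.01870) = 950 °C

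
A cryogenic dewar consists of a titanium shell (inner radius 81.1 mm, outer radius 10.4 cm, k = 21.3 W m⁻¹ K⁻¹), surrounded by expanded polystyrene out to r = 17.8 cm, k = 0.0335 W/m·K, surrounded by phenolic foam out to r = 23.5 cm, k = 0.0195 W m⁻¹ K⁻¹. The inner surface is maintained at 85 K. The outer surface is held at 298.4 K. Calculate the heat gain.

Q = 14.2 W

Series thermal resistances, inner to outer:
  R_titanium = (1/0.0811 − 1/0.104)/(4πk) = 2.715/(4π·21.3) = 0.01014 K/W
  R_expanded polystyrene = (1/0.104 − 1/0.178)/(4πk) = 3.997/(4π·0.0335) = 9.496 K/W
  R_phenolic foam = (1/0.178 − 1/0.235)/(4πk) = 1.363/(4π·0.0195) = 5.561 K/W
ΣR = 0.01014 + 9.496 + 5.561 = 15.07 K/W
Q = ΔT/ΣR = (85 K − 298.4 K)/15.07 = -14.2 W
(Negative Q ⇒ heat flows inward; heat gain = 14.2 W.)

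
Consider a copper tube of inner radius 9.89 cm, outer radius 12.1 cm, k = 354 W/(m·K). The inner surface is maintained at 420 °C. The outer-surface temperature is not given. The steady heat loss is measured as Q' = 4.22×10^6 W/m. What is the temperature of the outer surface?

Sum the resistances:
  R'_copper = ln(0.121/0.0989)/(2πk) = 0.2017/(2π·354) = 9.067×10^-5 m·K/W
ΣR = 9.067×10^-5 m·K/W
ΔT = Q'·ΣR = 4.22×10^6 × 9.067×10^-5 = 382.6 K
Heat flows outward, so T_out = T_in − ΔT = 420 − 382.6 = 37.4 °C

T_out = 37.4 °C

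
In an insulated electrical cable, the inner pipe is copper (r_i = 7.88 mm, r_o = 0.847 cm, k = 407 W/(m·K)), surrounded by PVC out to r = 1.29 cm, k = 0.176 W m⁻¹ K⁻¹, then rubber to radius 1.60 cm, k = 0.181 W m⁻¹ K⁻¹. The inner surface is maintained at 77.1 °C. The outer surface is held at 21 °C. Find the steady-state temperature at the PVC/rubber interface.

Resistance network (inner→outer):
  R'_copper = ln(0.00847/0.00788)/(2πk) = 0.07220/(2π·407) = 2.823×10^-5 m·K/W
  R'_PVC = ln(0.0129/0.00847)/(2πk) = 0.4207/(2π·0.176) = 0.3804 m·K/W
  R'_rubber = ln(0.0160/0.0129)/(2πk) = 0.2154/(2π·0.181) = 0.1894 m·K/W
ΣR = 2.823×10^-5 + 0.3804 + 0.1894 = 0.5698 m·K/W
Q' = ΔT/ΣR = (77.1 °C − 21 °C)/0.5698 = 98.46 W/m
From the inner boundary to the PVC/rubber interface, ΣR_partial = 0.3804 m·K/W.
T_interface = T_in − Q'·ΣR_partial = 77.1 °C − (98.46)(0.3804) = 39.6 °C

T = 39.6 °C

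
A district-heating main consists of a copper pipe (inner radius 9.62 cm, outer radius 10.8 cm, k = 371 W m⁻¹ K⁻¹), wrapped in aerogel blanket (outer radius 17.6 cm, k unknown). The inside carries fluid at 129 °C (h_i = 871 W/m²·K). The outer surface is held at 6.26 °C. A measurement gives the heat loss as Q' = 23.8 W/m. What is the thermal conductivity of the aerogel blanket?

k = 0.0151 W/m·K

ΣR = ΔT/Q' = |129 − 6.26|/23.8 = 5.157 m·K/W
Known resistances:
  R'_conv,in = 1/(2πr h) = 1/(2π·0.0962·871) = 0.001899 m·K/W
  R'_copper = ln(0.108/0.0962)/(2πk) = 0.1157/(2π·371) = 4.963×10^-5 m·K/W
R_aerogel blanket = ΣR − ΣR_known = 5.157 − 0.001949 = 5.155 m·K/W
ln(r₂/r₁)/(2πk) = 5.155 ⇒ k = 0.4884/(2π·5.155) = 0.0151 W/m·K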